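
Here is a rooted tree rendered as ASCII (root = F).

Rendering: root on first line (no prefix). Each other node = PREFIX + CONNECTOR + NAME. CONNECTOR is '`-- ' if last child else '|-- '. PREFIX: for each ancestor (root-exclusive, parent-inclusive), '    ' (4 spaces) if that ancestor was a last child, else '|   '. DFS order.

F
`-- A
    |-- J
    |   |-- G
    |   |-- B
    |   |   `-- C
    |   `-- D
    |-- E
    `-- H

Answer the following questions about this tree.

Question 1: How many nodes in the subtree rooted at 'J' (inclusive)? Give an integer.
Subtree rooted at J contains: B, C, D, G, J
Count = 5

Answer: 5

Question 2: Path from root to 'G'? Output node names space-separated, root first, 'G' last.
Answer: F A J G

Derivation:
Walk down from root: F -> A -> J -> G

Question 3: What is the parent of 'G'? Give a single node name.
Scan adjacency: G appears as child of J

Answer: J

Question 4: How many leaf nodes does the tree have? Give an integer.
Leaves (nodes with no children): C, D, E, G, H

Answer: 5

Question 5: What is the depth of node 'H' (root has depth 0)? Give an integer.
Answer: 2

Derivation:
Path from root to H: F -> A -> H
Depth = number of edges = 2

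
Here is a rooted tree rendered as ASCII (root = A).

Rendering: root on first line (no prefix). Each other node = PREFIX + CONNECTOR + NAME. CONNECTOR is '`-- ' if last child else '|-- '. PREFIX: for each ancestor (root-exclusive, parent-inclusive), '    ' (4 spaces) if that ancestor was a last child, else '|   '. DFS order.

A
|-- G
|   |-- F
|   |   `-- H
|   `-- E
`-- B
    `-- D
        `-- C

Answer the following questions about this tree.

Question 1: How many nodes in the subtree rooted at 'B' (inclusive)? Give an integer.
Subtree rooted at B contains: B, C, D
Count = 3

Answer: 3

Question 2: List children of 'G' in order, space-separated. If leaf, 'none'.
Answer: F E

Derivation:
Node G's children (from adjacency): F, E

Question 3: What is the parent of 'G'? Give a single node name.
Answer: A

Derivation:
Scan adjacency: G appears as child of A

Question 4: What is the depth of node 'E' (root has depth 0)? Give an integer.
Answer: 2

Derivation:
Path from root to E: A -> G -> E
Depth = number of edges = 2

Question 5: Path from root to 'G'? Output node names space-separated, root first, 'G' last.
Answer: A G

Derivation:
Walk down from root: A -> G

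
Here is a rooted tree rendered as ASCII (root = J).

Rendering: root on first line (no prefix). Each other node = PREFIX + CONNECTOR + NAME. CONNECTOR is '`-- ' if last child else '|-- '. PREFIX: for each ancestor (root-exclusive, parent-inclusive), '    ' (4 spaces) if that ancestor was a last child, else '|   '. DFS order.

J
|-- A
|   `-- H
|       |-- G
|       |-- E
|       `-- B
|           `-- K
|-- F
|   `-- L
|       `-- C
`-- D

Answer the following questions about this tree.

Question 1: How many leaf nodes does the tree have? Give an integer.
Answer: 5

Derivation:
Leaves (nodes with no children): C, D, E, G, K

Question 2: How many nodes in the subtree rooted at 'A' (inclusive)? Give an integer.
Answer: 6

Derivation:
Subtree rooted at A contains: A, B, E, G, H, K
Count = 6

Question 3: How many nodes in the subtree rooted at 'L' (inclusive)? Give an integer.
Answer: 2

Derivation:
Subtree rooted at L contains: C, L
Count = 2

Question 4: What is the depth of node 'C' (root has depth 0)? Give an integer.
Path from root to C: J -> F -> L -> C
Depth = number of edges = 3

Answer: 3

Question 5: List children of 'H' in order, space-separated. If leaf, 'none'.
Node H's children (from adjacency): G, E, B

Answer: G E B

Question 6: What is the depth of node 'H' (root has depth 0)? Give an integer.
Answer: 2

Derivation:
Path from root to H: J -> A -> H
Depth = number of edges = 2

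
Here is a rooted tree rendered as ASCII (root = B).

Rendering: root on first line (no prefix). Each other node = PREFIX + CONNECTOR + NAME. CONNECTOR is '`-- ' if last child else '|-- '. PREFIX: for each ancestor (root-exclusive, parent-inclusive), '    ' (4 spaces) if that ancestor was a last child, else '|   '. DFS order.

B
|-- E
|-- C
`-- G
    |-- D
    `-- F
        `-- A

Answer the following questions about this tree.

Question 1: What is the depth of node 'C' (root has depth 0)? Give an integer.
Answer: 1

Derivation:
Path from root to C: B -> C
Depth = number of edges = 1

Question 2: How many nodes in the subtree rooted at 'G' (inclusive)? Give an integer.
Subtree rooted at G contains: A, D, F, G
Count = 4

Answer: 4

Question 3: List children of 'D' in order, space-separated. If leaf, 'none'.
Answer: none

Derivation:
Node D's children (from adjacency): (leaf)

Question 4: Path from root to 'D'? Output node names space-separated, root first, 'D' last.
Walk down from root: B -> G -> D

Answer: B G D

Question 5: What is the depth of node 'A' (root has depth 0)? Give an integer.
Path from root to A: B -> G -> F -> A
Depth = number of edges = 3

Answer: 3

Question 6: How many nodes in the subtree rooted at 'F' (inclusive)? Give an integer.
Subtree rooted at F contains: A, F
Count = 2

Answer: 2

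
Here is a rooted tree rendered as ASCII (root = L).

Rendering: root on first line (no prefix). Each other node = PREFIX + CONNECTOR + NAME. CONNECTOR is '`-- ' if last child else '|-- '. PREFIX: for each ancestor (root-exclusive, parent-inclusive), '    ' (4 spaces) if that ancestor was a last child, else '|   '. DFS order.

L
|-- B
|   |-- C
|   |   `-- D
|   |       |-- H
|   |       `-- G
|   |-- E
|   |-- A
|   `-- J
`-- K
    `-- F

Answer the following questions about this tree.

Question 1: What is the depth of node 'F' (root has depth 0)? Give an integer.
Path from root to F: L -> K -> F
Depth = number of edges = 2

Answer: 2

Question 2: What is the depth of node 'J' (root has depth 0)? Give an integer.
Path from root to J: L -> B -> J
Depth = number of edges = 2

Answer: 2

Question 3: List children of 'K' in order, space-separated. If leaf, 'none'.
Node K's children (from adjacency): F

Answer: F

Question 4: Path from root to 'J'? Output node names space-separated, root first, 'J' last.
Answer: L B J

Derivation:
Walk down from root: L -> B -> J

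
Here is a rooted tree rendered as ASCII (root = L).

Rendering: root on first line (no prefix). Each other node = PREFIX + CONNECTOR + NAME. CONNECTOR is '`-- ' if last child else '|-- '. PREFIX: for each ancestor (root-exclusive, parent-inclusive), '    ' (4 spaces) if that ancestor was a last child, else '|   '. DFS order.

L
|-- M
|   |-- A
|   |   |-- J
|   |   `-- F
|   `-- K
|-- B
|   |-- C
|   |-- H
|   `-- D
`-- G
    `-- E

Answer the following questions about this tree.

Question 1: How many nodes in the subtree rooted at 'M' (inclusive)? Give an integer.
Subtree rooted at M contains: A, F, J, K, M
Count = 5

Answer: 5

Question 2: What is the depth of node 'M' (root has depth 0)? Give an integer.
Answer: 1

Derivation:
Path from root to M: L -> M
Depth = number of edges = 1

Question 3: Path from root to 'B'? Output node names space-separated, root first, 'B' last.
Answer: L B

Derivation:
Walk down from root: L -> B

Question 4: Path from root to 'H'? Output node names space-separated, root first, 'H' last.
Walk down from root: L -> B -> H

Answer: L B H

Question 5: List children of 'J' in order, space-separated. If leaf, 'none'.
Node J's children (from adjacency): (leaf)

Answer: none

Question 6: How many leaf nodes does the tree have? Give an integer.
Answer: 7

Derivation:
Leaves (nodes with no children): C, D, E, F, H, J, K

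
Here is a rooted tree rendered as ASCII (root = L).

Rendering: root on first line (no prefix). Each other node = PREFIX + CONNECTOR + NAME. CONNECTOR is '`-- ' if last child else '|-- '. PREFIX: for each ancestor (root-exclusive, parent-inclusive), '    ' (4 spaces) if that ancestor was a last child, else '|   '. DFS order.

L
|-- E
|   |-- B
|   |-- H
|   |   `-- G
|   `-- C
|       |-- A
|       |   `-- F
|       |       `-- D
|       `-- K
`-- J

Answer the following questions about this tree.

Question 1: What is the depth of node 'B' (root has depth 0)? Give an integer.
Answer: 2

Derivation:
Path from root to B: L -> E -> B
Depth = number of edges = 2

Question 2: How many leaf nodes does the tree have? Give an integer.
Leaves (nodes with no children): B, D, G, J, K

Answer: 5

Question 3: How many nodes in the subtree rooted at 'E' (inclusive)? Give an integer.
Answer: 9

Derivation:
Subtree rooted at E contains: A, B, C, D, E, F, G, H, K
Count = 9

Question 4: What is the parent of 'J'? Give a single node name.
Scan adjacency: J appears as child of L

Answer: L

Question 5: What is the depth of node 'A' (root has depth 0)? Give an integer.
Path from root to A: L -> E -> C -> A
Depth = number of edges = 3

Answer: 3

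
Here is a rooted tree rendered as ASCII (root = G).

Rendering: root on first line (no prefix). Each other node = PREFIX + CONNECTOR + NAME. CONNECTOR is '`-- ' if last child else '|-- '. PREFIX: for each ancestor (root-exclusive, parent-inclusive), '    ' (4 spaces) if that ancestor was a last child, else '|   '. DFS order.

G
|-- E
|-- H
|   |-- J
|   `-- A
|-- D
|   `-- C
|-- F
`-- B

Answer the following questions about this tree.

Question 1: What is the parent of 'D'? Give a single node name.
Answer: G

Derivation:
Scan adjacency: D appears as child of G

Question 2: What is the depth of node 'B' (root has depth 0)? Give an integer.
Answer: 1

Derivation:
Path from root to B: G -> B
Depth = number of edges = 1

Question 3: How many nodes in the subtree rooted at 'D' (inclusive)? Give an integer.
Answer: 2

Derivation:
Subtree rooted at D contains: C, D
Count = 2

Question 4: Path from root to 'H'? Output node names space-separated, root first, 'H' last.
Walk down from root: G -> H

Answer: G H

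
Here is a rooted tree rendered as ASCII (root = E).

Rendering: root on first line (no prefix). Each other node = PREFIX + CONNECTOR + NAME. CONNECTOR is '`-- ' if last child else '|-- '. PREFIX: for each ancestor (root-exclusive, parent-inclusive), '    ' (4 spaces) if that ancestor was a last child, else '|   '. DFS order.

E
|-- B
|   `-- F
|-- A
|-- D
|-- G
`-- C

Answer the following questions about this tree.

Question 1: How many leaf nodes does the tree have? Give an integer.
Leaves (nodes with no children): A, C, D, F, G

Answer: 5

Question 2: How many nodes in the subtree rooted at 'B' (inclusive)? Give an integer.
Subtree rooted at B contains: B, F
Count = 2

Answer: 2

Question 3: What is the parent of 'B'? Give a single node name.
Scan adjacency: B appears as child of E

Answer: E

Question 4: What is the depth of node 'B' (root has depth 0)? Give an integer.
Answer: 1

Derivation:
Path from root to B: E -> B
Depth = number of edges = 1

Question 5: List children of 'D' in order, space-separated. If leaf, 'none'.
Node D's children (from adjacency): (leaf)

Answer: none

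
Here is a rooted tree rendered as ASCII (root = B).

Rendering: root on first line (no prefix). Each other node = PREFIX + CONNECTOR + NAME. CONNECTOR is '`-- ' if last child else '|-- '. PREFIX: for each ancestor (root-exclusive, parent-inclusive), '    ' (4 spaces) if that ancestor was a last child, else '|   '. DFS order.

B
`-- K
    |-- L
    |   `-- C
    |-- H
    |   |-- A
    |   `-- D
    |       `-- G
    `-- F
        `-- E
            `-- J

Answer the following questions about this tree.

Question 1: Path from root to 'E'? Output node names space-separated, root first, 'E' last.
Answer: B K F E

Derivation:
Walk down from root: B -> K -> F -> E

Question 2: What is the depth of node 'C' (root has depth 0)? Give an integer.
Path from root to C: B -> K -> L -> C
Depth = number of edges = 3

Answer: 3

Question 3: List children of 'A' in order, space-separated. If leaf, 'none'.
Node A's children (from adjacency): (leaf)

Answer: none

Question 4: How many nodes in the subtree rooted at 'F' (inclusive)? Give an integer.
Answer: 3

Derivation:
Subtree rooted at F contains: E, F, J
Count = 3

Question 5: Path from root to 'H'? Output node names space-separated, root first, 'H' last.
Walk down from root: B -> K -> H

Answer: B K H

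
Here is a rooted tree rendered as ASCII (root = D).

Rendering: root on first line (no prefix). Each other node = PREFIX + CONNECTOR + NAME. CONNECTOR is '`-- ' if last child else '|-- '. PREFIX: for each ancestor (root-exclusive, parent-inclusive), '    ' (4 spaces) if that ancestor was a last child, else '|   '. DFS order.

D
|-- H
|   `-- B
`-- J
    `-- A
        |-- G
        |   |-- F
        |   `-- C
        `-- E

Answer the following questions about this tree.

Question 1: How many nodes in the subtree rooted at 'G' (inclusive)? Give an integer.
Subtree rooted at G contains: C, F, G
Count = 3

Answer: 3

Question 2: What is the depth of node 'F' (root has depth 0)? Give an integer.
Answer: 4

Derivation:
Path from root to F: D -> J -> A -> G -> F
Depth = number of edges = 4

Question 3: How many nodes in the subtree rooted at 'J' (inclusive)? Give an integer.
Answer: 6

Derivation:
Subtree rooted at J contains: A, C, E, F, G, J
Count = 6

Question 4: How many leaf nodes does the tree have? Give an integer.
Leaves (nodes with no children): B, C, E, F

Answer: 4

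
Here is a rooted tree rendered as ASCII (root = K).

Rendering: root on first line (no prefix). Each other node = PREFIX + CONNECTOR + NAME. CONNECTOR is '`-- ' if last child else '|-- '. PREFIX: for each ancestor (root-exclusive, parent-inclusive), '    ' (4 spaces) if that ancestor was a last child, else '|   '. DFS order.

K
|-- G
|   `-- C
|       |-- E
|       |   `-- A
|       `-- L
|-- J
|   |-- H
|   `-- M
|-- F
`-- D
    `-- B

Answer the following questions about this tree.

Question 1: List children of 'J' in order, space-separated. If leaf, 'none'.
Answer: H M

Derivation:
Node J's children (from adjacency): H, M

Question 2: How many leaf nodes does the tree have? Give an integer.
Leaves (nodes with no children): A, B, F, H, L, M

Answer: 6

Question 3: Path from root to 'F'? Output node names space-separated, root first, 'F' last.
Walk down from root: K -> F

Answer: K F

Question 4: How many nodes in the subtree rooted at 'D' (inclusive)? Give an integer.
Subtree rooted at D contains: B, D
Count = 2

Answer: 2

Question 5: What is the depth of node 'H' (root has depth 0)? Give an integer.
Answer: 2

Derivation:
Path from root to H: K -> J -> H
Depth = number of edges = 2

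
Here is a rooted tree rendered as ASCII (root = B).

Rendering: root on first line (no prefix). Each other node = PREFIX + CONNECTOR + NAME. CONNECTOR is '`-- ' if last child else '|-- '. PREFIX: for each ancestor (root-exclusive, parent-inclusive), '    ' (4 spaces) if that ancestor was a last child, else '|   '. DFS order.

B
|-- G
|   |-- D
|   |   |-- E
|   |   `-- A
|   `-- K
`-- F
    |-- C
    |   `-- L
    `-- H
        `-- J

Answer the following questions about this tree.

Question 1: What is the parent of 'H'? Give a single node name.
Answer: F

Derivation:
Scan adjacency: H appears as child of F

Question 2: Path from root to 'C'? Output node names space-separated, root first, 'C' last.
Answer: B F C

Derivation:
Walk down from root: B -> F -> C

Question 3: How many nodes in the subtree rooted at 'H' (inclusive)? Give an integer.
Subtree rooted at H contains: H, J
Count = 2

Answer: 2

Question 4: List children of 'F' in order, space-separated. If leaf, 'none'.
Answer: C H

Derivation:
Node F's children (from adjacency): C, H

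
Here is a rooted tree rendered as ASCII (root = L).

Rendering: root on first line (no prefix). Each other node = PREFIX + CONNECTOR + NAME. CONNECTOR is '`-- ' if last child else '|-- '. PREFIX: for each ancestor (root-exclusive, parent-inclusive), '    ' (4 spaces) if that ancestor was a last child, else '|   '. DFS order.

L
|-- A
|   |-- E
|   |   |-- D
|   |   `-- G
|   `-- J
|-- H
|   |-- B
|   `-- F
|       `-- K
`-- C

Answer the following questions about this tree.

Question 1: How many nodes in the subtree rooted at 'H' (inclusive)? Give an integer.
Subtree rooted at H contains: B, F, H, K
Count = 4

Answer: 4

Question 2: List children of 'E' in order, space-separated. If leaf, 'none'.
Answer: D G

Derivation:
Node E's children (from adjacency): D, G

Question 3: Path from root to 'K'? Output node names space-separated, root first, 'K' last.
Answer: L H F K

Derivation:
Walk down from root: L -> H -> F -> K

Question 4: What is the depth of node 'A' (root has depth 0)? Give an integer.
Path from root to A: L -> A
Depth = number of edges = 1

Answer: 1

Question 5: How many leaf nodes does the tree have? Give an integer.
Leaves (nodes with no children): B, C, D, G, J, K

Answer: 6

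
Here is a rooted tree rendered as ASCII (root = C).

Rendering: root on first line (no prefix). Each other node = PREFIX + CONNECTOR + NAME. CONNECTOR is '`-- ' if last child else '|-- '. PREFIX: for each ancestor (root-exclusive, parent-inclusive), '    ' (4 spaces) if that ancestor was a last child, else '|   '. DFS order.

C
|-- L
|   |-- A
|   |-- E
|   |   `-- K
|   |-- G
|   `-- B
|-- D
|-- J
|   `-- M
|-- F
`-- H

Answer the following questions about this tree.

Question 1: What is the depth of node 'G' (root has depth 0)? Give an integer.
Path from root to G: C -> L -> G
Depth = number of edges = 2

Answer: 2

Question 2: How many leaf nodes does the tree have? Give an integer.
Leaves (nodes with no children): A, B, D, F, G, H, K, M

Answer: 8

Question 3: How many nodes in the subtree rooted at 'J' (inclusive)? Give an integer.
Answer: 2

Derivation:
Subtree rooted at J contains: J, M
Count = 2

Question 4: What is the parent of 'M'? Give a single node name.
Scan adjacency: M appears as child of J

Answer: J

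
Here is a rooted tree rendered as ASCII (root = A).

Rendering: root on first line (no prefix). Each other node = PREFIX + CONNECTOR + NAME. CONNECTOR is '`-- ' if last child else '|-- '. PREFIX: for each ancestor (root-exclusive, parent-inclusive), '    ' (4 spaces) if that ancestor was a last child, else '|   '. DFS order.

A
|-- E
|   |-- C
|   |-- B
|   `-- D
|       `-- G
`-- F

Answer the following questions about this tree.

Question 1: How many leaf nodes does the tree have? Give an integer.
Answer: 4

Derivation:
Leaves (nodes with no children): B, C, F, G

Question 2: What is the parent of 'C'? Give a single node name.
Answer: E

Derivation:
Scan adjacency: C appears as child of E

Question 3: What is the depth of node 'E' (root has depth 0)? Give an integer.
Answer: 1

Derivation:
Path from root to E: A -> E
Depth = number of edges = 1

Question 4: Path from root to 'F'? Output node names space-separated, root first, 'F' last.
Answer: A F

Derivation:
Walk down from root: A -> F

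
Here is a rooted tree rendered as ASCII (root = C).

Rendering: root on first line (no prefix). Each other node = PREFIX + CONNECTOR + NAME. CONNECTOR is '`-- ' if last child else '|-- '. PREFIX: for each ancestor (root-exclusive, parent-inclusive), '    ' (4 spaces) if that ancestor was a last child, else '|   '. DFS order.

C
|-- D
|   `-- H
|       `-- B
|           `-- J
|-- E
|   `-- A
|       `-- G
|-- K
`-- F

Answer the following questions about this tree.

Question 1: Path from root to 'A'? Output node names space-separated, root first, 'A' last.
Answer: C E A

Derivation:
Walk down from root: C -> E -> A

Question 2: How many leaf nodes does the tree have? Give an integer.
Leaves (nodes with no children): F, G, J, K

Answer: 4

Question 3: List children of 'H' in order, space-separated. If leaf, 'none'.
Answer: B

Derivation:
Node H's children (from adjacency): B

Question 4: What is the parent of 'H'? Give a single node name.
Answer: D

Derivation:
Scan adjacency: H appears as child of D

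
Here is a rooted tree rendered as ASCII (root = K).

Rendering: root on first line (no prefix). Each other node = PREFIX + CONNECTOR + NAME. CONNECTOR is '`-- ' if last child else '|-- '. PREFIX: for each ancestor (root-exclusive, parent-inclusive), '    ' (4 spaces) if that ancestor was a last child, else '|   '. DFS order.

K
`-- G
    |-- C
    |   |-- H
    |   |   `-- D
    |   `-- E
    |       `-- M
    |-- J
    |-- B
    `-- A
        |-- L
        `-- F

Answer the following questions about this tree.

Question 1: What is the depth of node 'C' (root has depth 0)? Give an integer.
Path from root to C: K -> G -> C
Depth = number of edges = 2

Answer: 2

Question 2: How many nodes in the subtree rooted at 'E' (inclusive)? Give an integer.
Subtree rooted at E contains: E, M
Count = 2

Answer: 2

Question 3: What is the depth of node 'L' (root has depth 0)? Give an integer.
Path from root to L: K -> G -> A -> L
Depth = number of edges = 3

Answer: 3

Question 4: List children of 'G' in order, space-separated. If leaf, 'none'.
Answer: C J B A

Derivation:
Node G's children (from adjacency): C, J, B, A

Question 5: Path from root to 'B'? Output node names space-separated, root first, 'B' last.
Walk down from root: K -> G -> B

Answer: K G B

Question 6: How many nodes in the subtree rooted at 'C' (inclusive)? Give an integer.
Answer: 5

Derivation:
Subtree rooted at C contains: C, D, E, H, M
Count = 5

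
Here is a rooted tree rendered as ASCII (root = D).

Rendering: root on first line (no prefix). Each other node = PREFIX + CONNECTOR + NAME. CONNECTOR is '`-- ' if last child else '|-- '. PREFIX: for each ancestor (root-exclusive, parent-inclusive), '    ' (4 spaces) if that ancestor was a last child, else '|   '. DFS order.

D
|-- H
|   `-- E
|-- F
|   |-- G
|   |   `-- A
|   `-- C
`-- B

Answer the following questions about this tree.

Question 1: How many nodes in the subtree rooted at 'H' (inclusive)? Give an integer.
Answer: 2

Derivation:
Subtree rooted at H contains: E, H
Count = 2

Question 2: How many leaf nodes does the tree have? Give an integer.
Leaves (nodes with no children): A, B, C, E

Answer: 4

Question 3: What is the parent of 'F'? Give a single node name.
Scan adjacency: F appears as child of D

Answer: D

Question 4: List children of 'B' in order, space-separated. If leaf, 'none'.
Answer: none

Derivation:
Node B's children (from adjacency): (leaf)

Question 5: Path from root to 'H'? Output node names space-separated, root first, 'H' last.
Walk down from root: D -> H

Answer: D H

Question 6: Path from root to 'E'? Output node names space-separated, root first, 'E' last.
Walk down from root: D -> H -> E

Answer: D H E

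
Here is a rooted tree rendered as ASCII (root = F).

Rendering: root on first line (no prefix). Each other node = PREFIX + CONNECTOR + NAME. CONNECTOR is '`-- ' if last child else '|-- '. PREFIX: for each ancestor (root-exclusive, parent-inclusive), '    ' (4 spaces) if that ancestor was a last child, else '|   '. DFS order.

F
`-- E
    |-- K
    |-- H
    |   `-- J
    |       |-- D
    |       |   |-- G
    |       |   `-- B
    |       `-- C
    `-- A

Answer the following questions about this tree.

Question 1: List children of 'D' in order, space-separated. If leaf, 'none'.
Answer: G B

Derivation:
Node D's children (from adjacency): G, B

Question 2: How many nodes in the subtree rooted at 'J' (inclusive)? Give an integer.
Answer: 5

Derivation:
Subtree rooted at J contains: B, C, D, G, J
Count = 5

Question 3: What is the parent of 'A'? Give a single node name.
Answer: E

Derivation:
Scan adjacency: A appears as child of E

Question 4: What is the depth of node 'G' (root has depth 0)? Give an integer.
Answer: 5

Derivation:
Path from root to G: F -> E -> H -> J -> D -> G
Depth = number of edges = 5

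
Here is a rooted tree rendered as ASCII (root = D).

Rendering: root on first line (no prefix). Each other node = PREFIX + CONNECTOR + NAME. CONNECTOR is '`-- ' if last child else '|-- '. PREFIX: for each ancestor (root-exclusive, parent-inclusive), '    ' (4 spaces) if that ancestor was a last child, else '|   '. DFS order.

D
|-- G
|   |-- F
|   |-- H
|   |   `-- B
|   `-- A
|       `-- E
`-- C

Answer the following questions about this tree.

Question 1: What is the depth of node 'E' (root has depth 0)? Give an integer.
Answer: 3

Derivation:
Path from root to E: D -> G -> A -> E
Depth = number of edges = 3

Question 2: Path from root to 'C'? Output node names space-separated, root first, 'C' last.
Walk down from root: D -> C

Answer: D C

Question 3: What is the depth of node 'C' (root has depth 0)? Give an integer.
Path from root to C: D -> C
Depth = number of edges = 1

Answer: 1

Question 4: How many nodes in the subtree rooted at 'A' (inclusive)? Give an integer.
Answer: 2

Derivation:
Subtree rooted at A contains: A, E
Count = 2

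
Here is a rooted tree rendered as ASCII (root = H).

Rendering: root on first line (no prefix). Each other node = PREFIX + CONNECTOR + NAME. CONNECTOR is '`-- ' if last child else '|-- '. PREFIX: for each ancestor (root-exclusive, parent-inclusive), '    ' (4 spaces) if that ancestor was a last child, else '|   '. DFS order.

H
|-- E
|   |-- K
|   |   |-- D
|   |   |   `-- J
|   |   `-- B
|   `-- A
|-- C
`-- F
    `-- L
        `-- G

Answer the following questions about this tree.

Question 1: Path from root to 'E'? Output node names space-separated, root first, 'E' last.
Walk down from root: H -> E

Answer: H E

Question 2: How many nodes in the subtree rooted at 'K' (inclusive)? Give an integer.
Subtree rooted at K contains: B, D, J, K
Count = 4

Answer: 4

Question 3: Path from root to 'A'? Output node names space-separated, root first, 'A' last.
Walk down from root: H -> E -> A

Answer: H E A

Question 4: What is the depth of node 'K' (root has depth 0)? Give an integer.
Answer: 2

Derivation:
Path from root to K: H -> E -> K
Depth = number of edges = 2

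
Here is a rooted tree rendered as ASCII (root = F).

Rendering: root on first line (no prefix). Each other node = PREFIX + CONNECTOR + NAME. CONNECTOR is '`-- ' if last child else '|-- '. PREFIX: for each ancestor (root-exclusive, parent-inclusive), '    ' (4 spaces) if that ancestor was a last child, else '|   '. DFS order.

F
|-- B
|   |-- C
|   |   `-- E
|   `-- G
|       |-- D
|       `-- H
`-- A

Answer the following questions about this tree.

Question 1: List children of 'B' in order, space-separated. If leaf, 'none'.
Node B's children (from adjacency): C, G

Answer: C G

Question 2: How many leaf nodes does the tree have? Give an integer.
Answer: 4

Derivation:
Leaves (nodes with no children): A, D, E, H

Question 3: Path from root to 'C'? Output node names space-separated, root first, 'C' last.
Walk down from root: F -> B -> C

Answer: F B C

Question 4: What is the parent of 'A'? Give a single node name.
Scan adjacency: A appears as child of F

Answer: F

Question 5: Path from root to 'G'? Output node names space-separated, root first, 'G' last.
Answer: F B G

Derivation:
Walk down from root: F -> B -> G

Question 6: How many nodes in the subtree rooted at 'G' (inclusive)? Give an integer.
Subtree rooted at G contains: D, G, H
Count = 3

Answer: 3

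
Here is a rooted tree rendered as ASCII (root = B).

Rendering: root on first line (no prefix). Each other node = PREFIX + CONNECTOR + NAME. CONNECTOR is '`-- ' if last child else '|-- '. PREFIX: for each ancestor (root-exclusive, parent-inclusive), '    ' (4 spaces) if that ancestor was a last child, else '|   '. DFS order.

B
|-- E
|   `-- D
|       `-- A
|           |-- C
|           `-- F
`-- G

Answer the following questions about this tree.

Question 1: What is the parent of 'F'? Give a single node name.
Answer: A

Derivation:
Scan adjacency: F appears as child of A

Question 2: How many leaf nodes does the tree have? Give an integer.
Leaves (nodes with no children): C, F, G

Answer: 3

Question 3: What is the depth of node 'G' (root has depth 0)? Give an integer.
Path from root to G: B -> G
Depth = number of edges = 1

Answer: 1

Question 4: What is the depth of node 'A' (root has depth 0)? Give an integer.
Answer: 3

Derivation:
Path from root to A: B -> E -> D -> A
Depth = number of edges = 3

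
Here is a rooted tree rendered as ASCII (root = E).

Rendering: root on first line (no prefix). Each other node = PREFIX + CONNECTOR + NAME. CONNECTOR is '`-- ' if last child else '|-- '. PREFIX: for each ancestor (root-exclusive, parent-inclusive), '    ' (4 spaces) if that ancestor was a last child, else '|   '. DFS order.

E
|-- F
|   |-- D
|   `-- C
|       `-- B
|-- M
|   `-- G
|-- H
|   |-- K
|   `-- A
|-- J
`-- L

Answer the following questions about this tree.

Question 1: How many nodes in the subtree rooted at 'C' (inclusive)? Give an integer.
Subtree rooted at C contains: B, C
Count = 2

Answer: 2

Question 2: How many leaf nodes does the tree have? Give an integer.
Answer: 7

Derivation:
Leaves (nodes with no children): A, B, D, G, J, K, L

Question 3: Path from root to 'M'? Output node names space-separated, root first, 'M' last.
Answer: E M

Derivation:
Walk down from root: E -> M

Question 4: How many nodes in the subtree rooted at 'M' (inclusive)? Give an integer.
Subtree rooted at M contains: G, M
Count = 2

Answer: 2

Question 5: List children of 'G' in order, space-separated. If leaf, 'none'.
Answer: none

Derivation:
Node G's children (from adjacency): (leaf)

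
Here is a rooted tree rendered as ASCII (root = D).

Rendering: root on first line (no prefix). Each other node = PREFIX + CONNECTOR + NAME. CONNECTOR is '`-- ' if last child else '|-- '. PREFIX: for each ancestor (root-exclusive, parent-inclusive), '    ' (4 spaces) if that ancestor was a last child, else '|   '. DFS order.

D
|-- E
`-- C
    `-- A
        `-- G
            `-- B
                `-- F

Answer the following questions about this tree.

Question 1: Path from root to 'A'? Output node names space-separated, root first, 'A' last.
Walk down from root: D -> C -> A

Answer: D C A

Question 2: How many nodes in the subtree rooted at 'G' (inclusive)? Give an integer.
Answer: 3

Derivation:
Subtree rooted at G contains: B, F, G
Count = 3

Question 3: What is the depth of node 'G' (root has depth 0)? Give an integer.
Answer: 3

Derivation:
Path from root to G: D -> C -> A -> G
Depth = number of edges = 3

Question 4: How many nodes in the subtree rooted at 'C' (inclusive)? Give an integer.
Subtree rooted at C contains: A, B, C, F, G
Count = 5

Answer: 5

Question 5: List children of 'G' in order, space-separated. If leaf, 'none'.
Node G's children (from adjacency): B

Answer: B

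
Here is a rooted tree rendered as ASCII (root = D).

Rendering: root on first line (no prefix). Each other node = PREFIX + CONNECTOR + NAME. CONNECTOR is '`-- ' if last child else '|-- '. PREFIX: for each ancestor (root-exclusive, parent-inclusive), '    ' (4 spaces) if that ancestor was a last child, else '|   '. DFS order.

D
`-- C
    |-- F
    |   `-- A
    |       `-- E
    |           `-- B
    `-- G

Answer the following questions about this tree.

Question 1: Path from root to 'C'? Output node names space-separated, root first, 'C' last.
Answer: D C

Derivation:
Walk down from root: D -> C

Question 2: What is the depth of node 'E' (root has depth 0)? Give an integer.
Path from root to E: D -> C -> F -> A -> E
Depth = number of edges = 4

Answer: 4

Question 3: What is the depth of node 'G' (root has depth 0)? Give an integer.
Path from root to G: D -> C -> G
Depth = number of edges = 2

Answer: 2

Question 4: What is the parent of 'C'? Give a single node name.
Answer: D

Derivation:
Scan adjacency: C appears as child of D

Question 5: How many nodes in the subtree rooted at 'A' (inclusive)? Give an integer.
Answer: 3

Derivation:
Subtree rooted at A contains: A, B, E
Count = 3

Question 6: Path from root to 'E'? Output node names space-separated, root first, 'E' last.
Answer: D C F A E

Derivation:
Walk down from root: D -> C -> F -> A -> E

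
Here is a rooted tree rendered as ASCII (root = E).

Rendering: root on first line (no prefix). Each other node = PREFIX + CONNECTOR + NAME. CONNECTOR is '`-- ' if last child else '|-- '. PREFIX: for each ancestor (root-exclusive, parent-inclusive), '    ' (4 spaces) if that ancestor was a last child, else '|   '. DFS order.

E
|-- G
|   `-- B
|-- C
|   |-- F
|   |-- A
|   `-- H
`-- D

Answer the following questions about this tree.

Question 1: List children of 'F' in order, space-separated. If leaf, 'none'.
Node F's children (from adjacency): (leaf)

Answer: none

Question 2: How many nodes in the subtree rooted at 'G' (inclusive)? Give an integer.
Answer: 2

Derivation:
Subtree rooted at G contains: B, G
Count = 2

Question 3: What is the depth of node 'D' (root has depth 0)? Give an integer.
Path from root to D: E -> D
Depth = number of edges = 1

Answer: 1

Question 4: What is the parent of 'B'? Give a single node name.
Answer: G

Derivation:
Scan adjacency: B appears as child of G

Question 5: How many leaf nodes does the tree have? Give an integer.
Leaves (nodes with no children): A, B, D, F, H

Answer: 5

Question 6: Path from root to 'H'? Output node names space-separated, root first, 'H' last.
Walk down from root: E -> C -> H

Answer: E C H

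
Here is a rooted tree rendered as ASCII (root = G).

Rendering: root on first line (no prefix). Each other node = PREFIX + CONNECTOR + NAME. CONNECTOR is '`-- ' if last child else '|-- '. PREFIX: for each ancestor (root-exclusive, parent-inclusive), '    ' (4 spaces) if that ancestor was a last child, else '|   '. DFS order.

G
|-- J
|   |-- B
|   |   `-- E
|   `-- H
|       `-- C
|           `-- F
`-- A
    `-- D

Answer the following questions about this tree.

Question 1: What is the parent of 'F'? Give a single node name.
Scan adjacency: F appears as child of C

Answer: C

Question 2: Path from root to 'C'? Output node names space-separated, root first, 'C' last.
Walk down from root: G -> J -> H -> C

Answer: G J H C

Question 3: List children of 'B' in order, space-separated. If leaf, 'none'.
Node B's children (from adjacency): E

Answer: E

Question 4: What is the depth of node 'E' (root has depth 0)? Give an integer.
Answer: 3

Derivation:
Path from root to E: G -> J -> B -> E
Depth = number of edges = 3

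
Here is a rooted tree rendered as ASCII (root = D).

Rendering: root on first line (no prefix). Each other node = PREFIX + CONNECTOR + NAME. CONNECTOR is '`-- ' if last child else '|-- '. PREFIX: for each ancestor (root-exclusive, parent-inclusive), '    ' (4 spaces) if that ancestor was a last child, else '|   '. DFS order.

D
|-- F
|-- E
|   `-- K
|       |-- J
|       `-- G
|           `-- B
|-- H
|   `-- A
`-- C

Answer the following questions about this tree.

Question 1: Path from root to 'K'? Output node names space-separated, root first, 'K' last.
Answer: D E K

Derivation:
Walk down from root: D -> E -> K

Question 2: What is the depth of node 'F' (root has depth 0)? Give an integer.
Answer: 1

Derivation:
Path from root to F: D -> F
Depth = number of edges = 1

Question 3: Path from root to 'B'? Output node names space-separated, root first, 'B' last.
Answer: D E K G B

Derivation:
Walk down from root: D -> E -> K -> G -> B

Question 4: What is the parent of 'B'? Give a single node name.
Scan adjacency: B appears as child of G

Answer: G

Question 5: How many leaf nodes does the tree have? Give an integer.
Answer: 5

Derivation:
Leaves (nodes with no children): A, B, C, F, J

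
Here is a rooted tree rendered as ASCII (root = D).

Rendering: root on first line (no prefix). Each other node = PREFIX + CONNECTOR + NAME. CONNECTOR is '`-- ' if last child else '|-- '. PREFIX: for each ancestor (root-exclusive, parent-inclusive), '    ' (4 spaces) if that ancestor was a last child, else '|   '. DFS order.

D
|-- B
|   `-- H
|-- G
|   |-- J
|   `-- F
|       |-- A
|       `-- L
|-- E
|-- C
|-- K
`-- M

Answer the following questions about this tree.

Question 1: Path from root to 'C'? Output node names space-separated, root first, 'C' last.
Walk down from root: D -> C

Answer: D C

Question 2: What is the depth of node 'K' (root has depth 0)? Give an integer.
Answer: 1

Derivation:
Path from root to K: D -> K
Depth = number of edges = 1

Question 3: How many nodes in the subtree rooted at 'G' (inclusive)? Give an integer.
Subtree rooted at G contains: A, F, G, J, L
Count = 5

Answer: 5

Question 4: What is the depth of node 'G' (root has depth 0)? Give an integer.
Path from root to G: D -> G
Depth = number of edges = 1

Answer: 1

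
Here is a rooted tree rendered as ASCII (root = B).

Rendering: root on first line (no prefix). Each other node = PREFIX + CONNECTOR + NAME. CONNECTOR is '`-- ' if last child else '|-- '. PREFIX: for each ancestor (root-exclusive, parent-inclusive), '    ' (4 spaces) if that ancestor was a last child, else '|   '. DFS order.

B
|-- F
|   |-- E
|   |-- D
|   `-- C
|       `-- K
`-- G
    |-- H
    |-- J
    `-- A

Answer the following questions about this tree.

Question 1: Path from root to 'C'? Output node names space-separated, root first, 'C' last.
Walk down from root: B -> F -> C

Answer: B F C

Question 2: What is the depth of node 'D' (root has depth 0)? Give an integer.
Answer: 2

Derivation:
Path from root to D: B -> F -> D
Depth = number of edges = 2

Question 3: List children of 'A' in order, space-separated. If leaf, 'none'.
Node A's children (from adjacency): (leaf)

Answer: none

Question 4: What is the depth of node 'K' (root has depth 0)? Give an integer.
Path from root to K: B -> F -> C -> K
Depth = number of edges = 3

Answer: 3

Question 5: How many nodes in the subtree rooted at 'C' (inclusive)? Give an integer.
Subtree rooted at C contains: C, K
Count = 2

Answer: 2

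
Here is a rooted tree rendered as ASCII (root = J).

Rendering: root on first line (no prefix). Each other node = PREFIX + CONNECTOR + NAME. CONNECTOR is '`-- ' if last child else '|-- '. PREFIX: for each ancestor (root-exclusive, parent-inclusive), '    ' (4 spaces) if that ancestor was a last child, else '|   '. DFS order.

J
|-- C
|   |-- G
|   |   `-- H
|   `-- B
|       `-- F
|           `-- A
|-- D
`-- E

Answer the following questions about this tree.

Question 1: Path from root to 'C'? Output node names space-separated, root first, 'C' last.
Answer: J C

Derivation:
Walk down from root: J -> C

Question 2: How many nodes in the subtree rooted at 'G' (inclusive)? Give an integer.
Subtree rooted at G contains: G, H
Count = 2

Answer: 2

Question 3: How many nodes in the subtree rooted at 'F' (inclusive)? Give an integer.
Subtree rooted at F contains: A, F
Count = 2

Answer: 2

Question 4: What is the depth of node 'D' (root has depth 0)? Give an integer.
Path from root to D: J -> D
Depth = number of edges = 1

Answer: 1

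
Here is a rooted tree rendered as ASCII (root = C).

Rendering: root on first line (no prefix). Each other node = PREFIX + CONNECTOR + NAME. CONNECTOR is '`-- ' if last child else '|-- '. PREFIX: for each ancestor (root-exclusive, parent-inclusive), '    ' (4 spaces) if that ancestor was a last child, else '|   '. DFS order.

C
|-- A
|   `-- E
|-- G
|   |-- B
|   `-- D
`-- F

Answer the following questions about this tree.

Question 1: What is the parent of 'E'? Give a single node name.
Answer: A

Derivation:
Scan adjacency: E appears as child of A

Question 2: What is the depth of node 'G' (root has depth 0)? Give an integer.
Answer: 1

Derivation:
Path from root to G: C -> G
Depth = number of edges = 1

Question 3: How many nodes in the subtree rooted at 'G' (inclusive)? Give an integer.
Subtree rooted at G contains: B, D, G
Count = 3

Answer: 3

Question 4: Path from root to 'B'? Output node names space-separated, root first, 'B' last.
Walk down from root: C -> G -> B

Answer: C G B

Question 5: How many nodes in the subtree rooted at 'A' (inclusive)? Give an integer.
Subtree rooted at A contains: A, E
Count = 2

Answer: 2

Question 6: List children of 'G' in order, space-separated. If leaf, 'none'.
Answer: B D

Derivation:
Node G's children (from adjacency): B, D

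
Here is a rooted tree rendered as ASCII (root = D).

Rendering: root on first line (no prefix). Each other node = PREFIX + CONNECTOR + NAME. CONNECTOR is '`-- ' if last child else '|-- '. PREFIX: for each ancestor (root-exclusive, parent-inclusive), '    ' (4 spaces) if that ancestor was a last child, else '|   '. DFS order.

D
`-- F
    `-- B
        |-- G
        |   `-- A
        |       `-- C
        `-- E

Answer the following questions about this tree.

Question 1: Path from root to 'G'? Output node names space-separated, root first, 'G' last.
Walk down from root: D -> F -> B -> G

Answer: D F B G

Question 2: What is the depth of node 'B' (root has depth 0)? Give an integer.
Answer: 2

Derivation:
Path from root to B: D -> F -> B
Depth = number of edges = 2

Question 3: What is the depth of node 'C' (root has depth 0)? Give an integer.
Path from root to C: D -> F -> B -> G -> A -> C
Depth = number of edges = 5

Answer: 5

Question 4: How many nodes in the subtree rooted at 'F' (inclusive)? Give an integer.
Subtree rooted at F contains: A, B, C, E, F, G
Count = 6

Answer: 6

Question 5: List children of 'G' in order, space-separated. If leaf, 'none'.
Answer: A

Derivation:
Node G's children (from adjacency): A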